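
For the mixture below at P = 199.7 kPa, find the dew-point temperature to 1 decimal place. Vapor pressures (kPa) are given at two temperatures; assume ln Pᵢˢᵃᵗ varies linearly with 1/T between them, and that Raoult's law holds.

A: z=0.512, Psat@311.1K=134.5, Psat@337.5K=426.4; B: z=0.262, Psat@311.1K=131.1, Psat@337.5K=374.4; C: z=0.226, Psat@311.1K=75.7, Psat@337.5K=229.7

Dew-point temperature: Σzᵢ·P/Pᵢˢᵃᵗ(T) = 1. Interpolate ln Pᵢˢᵃᵗ = aᵢ + bᵢ/T.
  T = 311.1 K: ΣzᵢP/Pᵢˢᵃᵗ = 1.7555
  T = 337.5 K: ΣzᵢP/Pᵢˢᵃᵗ = 0.5760
  T = 324.3 K: ΣzᵢP/Pᵢˢᵃᵗ = 0.9828
  T = 317.7 K: ΣzᵢP/Pᵢˢᵃᵗ = 1.3056
  T = 321.0 K: ΣzᵢP/Pᵢˢᵃᵗ = 1.1311
  T = 322.6 K: ΣzᵢP/Pᵢˢᵃᵗ = 1.0562
Interpolating between 322.6 K and 324.3 K gives T ≈ 323.9 K.

T = 323.9 K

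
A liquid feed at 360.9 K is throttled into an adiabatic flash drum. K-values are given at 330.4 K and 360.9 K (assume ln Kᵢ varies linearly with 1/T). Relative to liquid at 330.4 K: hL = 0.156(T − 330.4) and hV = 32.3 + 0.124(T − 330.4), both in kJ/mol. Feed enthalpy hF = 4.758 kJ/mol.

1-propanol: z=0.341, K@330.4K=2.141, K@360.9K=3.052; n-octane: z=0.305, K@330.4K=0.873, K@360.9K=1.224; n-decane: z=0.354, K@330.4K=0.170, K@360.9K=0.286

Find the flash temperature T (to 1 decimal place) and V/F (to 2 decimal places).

Adiabatic flash: solve Rachford–Rice at each trial T, then check hF = ψ·hV(T) + (1−ψ)·hL(T).
  T = 330.4 K: K = (2.141, 0.873, 0.170), RR gives ψ = 0.084, H_out = 2.716 kJ/mol
  T = 360.9 K: K = (3.052, 1.224, 0.286), RR gives ψ = 0.517, H_out = 20.957 kJ/mol
  T = 345.6 K: K = (2.575, 1.041, 0.223), RR gives ψ = 0.324, H_out = 12.687 kJ/mol
  T = 338.0 K: K = (2.353, 0.955, 0.195), RR gives ψ = 0.214, H_out = 8.035 kJ/mol
  T = 334.2 K: K = (2.246, 0.914, 0.182), RR gives ψ = 0.152, H_out = 5.479 kJ/mol
  T = 332.3 K: K = (2.193, 0.893, 0.176), RR gives ψ = 0.119, H_out = 4.126 kJ/mol
Linear interpolation between T = 332.3 (H_out = 4.126) and T = 334.2 (H_out = 5.479) on hF = 4.758 gives T ≈ 333.2 K, at which ψ = 0.13.

T = 333.2 K, V/F = 0.13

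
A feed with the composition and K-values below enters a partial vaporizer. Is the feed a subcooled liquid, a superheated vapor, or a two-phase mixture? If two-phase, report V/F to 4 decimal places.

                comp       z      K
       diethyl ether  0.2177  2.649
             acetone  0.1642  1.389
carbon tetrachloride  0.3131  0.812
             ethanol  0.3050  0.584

ΣzᵢKᵢ = 1.2371; Σzᵢ/Kᵢ = 1.1082.
Both exceed 1, so a two-phase solution exists.
Newton–Raphson from ψ = 0.31:
  ψ = 0.3100: g = 0.08638, g' = -0.3610 → ψ = 0.5493
  ψ = 0.5493: g = 0.01091, g' = -0.2823 → ψ = 0.5879
  ψ = 0.5879: g = 0.00013, g' = -0.2756 → ψ = 0.5884
Converged at ψ = 0.5884.

two-phase, V/F = 0.5884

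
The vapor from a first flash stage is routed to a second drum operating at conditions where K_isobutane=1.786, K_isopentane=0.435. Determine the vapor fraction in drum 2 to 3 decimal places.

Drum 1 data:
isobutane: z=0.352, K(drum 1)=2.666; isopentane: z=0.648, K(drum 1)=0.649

Drum 1:
Newton iteration, ψ₁⁰ = 0.38:
  ψ₁ = 0.380: g = 0.0966, g' = -0.473 → ψ₁ = 0.584
  ψ₁ = 0.584: g = 0.0110, g' = -0.377 → ψ₁ = 0.614
Converged at ψ₁ = 0.614.
Drum-1 compositions:
  isobutane: x = 0.174, y = 0.464
  isopentane: x = 0.826, y = 0.536
Drum-2 feed = drum-1 vapor: z₂ = (0.4639, 0.5361).
Drum 2:
Let ψ₂ = V/F and solve Σ zᵢ(Kᵢ−1)/(1+ψ₂(Kᵢ−1)) = 0.
Feasibility: ΣzᵢKᵢ = 1.062, Σzᵢ/Kᵢ = 1.492 — both > 1, two phases present.
Binary case is linear: z₁(K₁−1)(1+ψ₂(K₂−1)) + z₂(K₂−1)(1+ψ₂(K₁−1)) = 0
⇒ ψ₂ = [z₁(K₁−1)+z₂(K₂−1)] / [−(K₁−1)(K₂−1)] = 0.0618/0.4441 = 0.139
  isobutane: x = 0.418, y = 0.747
  isopentane: x = 0.582, y = 0.253

V/F (drum 2) = 0.139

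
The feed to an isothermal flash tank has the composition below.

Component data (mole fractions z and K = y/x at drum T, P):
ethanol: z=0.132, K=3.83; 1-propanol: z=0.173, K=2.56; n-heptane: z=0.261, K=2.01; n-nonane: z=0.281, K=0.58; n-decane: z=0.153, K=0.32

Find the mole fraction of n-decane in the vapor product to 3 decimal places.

y_n-decane = 0.102

Let ψ = V/F and solve Σ zᵢ(Kᵢ−1)/(1+ψ(Kᵢ−1)) = 0.
Feasibility: ΣzᵢKᵢ = 1.685, Σzᵢ/Kᵢ = 1.195 — both > 1, two phases present.
Newton iteration, ψ⁰ = 0.68:
  ψ = 0.680: g = 0.0562, g' = -0.658 → ψ = 0.765
  ψ = 0.765: g = -0.0013, g' = -0.693 → ψ = 0.764
Converged at ψ = 0.764.
Compositions from xᵢ = zᵢ/(1+ψ(Kᵢ−1)), yᵢ = Kᵢxᵢ:
  ethanol: x = 0.042, y = 0.160
  1-propanol: x = 0.079, y = 0.202
  n-heptane: x = 0.147, y = 0.296
  n-nonane: x = 0.414, y = 0.240
  n-decane: x = 0.318, y = 0.102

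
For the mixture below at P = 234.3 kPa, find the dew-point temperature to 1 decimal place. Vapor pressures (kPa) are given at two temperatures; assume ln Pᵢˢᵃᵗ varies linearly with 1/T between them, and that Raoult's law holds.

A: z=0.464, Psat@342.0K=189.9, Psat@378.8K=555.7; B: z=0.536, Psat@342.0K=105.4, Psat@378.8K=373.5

T = 358.5 K

Dew-point temperature: Σzᵢ·P/Pᵢˢᵃᵗ(T) = 1. Interpolate ln Pᵢˢᵃᵗ = aᵢ + bᵢ/T.
  T = 342.0 K: ΣzᵢP/Pᵢˢᵃᵗ = 1.7640
  T = 378.8 K: ΣzᵢP/Pᵢˢᵃᵗ = 0.5319
  T = 360.4 K: ΣzᵢP/Pᵢˢᵃᵗ = 0.9385
  T = 351.2 K: ΣzᵢP/Pᵢˢᵃᵗ = 1.2757
  T = 355.8 K: ΣzᵢP/Pᵢˢᵃᵗ = 1.0919
  T = 358.1 K: ΣzᵢP/Pᵢˢᵃᵗ = 1.0118
Interpolating between 358.1 K and 360.4 K gives T ≈ 358.5 K.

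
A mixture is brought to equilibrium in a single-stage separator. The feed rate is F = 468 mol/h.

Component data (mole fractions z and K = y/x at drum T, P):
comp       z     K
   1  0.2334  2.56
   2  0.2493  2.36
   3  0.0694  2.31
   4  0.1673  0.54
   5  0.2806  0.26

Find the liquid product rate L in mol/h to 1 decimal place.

L = 216.3 mol/h

Newton–Raphson from V/F = 0.5:
  V/F = 0.5000: g = 0.03176, g' = -0.8330 → V/F = 0.5381
  V/F = 0.5381: g = -0.00029, g' = -0.8494 → V/F = 0.5378
Converged at V/F = 0.5378.
Then V = V/F·F = 0.5378·468 = 251.7 mol/h and L = F − V = 216.3 mol/h.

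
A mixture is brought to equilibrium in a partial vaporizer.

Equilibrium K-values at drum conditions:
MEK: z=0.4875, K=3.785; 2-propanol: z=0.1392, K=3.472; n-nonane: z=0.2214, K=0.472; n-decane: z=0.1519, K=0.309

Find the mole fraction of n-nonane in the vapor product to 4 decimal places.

Let β = V/F and solve Σ zᵢ(Kᵢ−1)/(1+β(Kᵢ−1)) = 0.
Feasibility: ΣzᵢKᵢ = 2.4799, Σzᵢ/Kᵢ = 1.1295 — both > 1, two phases present.
Newton iteration, β⁰ = 0.5:
  β = 0.5000: g = 0.40217, g' = -1.1140 → β = 0.8610
  β = 0.8610: g = 0.03606, g' = -1.0640 → β = 0.8949
  β = 0.8949: g = -0.00078, g' = -1.1123 → β = 0.8942
Converged at β = 0.8942.
Compositions from xᵢ = zᵢ/(1+β(Kᵢ−1)), yᵢ = Kᵢxᵢ:
  MEK: x = 0.1397, y = 0.5286
  2-propanol: x = 0.0434, y = 0.1505
  n-nonane: x = 0.4194, y = 0.1980
  n-decane: x = 0.3975, y = 0.1228

y_n-nonane = 0.1980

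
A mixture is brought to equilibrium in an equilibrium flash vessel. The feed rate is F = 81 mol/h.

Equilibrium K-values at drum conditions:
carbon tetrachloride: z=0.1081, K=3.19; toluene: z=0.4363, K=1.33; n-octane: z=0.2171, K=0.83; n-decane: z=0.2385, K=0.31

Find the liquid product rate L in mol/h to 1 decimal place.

Let β = V/F and solve Σ zᵢ(Kᵢ−1)/(1+β(Kᵢ−1)) = 0.
g(0) = ΣzᵢKᵢ − 1 = 0.1792 and g(1) = 1 − Σzᵢ/Kᵢ = -0.3929, so a root lies in (0, 1).
Iterate (Newton) starting at β = 0.34:
  β = 0.3400: g = 0.01098, g' = -0.4096 → β = 0.3668
  β = 0.3668: g = 0.00003, g' = -0.4079 → β = 0.3669
Converged at β = 0.3669.
Then V = β·F = 0.3669·81 = 29.7 mol/h and L = F − V = 51.3 mol/h.

L = 51.3 mol/h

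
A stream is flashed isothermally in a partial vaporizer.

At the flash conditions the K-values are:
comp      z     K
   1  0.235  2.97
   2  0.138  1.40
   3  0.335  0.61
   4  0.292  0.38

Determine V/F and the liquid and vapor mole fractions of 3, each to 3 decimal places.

V/F = 0.252, x_3 = 0.372, y_3 = 0.227

Rachford–Rice: g(V/F) = Σ zᵢ(Kᵢ−1)/(1+V/F(Kᵢ−1)) = 0.
g(0) = ΣzᵢKᵢ − 1 = 0.206 and g(1) = 1 − Σzᵢ/Kᵢ = -0.495, so a root lies in (0, 1).
Newton iteration, V/F⁰ = 0.34:
  V/F = 0.340: g = -0.0542, g' = -0.592 → V/F = 0.249
  V/F = 0.249: g = 0.0023, g' = -0.649 → V/F = 0.252
Converged at V/F = 0.252.
Compositions from xᵢ = zᵢ/(1+V/F(Kᵢ−1)), yᵢ = Kᵢxᵢ:
  1: x = 0.157, y = 0.466
  2: x = 0.125, y = 0.176
  3: x = 0.372, y = 0.227
  4: x = 0.346, y = 0.132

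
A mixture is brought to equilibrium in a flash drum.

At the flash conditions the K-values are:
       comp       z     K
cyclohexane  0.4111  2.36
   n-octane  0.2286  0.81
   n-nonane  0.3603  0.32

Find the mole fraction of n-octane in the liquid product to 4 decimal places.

Material balance + equilibrium reduce to Σ zᵢ(Kᵢ−1)/(1+ψ(Kᵢ−1)) = 0.
Check two-phase: ΣzᵢKᵢ = 1.2707 > 1 and Σzᵢ/Kᵢ = 1.5824 > 1, so g(0) = 0.2707 > 0 and g(1) = -0.5824 < 0.
Iterate (Newton) starting at ψ = 0.62:
  ψ = 0.6200: g = -0.16949, g' = -0.7324 → ψ = 0.3886
  ψ = 0.3886: g = -0.01410, g' = -0.6428 → ψ = 0.3666
  ψ = 0.3666: g = 0.00001, g' = -0.6437 → ψ = 0.3667
Converged at ψ = 0.3667.
Compositions from xᵢ = zᵢ/(1+ψ(Kᵢ−1)), yᵢ = Kᵢxᵢ:
  cyclohexane: x = 0.2743, y = 0.6474
  n-octane: x = 0.2457, y = 0.1990
  n-nonane: x = 0.4800, y = 0.1536

x_n-octane = 0.2457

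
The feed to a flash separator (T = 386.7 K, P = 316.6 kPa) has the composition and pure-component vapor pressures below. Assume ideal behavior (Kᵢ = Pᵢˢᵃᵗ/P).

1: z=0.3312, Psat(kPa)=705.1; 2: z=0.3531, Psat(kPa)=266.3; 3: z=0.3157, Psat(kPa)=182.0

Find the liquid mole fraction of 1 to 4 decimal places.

Raoult's law: Kᵢ = Pᵢˢᵃᵗ/P = Pᵢˢᵃᵗ/316.6.
  K_1 = 705.1/316.6 = 2.227100, K_2 = 266.3/316.6 = 0.841124, K_3 = 182.0/316.6 = 0.574858
Let ψ = V/F and solve Σ zᵢ(Kᵢ−1)/(1+ψ(Kᵢ−1)) = 0.
g(0) = ΣzᵢKᵢ − 1 = 0.2161 and g(1) = 1 − Σzᵢ/Kᵢ = -0.1177, so a root lies in (0, 1).
Newton iteration, ψ⁰ = 0.5:
  ψ = 0.5000: g = 0.02049, g' = -0.2941 → ψ = 0.5697
  ψ = 0.5697: g = 0.00041, g' = -0.2829 → ψ = 0.5711
Converged at ψ = 0.5711.
Compositions from xᵢ = zᵢ/(1+ψ(Kᵢ−1)), yᵢ = Kᵢxᵢ:
  1: x = 0.1947, y = 0.4337
  2: x = 0.3883, y = 0.3266
  3: x = 0.4169, y = 0.2397

x_1 = 0.1947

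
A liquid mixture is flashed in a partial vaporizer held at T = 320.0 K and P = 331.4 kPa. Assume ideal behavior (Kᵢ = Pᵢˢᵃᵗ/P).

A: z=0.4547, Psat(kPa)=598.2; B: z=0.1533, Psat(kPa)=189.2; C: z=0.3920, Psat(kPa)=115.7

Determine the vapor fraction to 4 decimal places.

Raoult's law: Kᵢ = Pᵢˢᵃᵗ/P = Pᵢˢᵃᵗ/331.4.
  K_A = 598.2/331.4 = 1.805069, K_B = 189.2/331.4 = 0.570911, K_C = 115.7/331.4 = 0.349125
Material balance + equilibrium reduce to Σ zᵢ(Kᵢ−1)/(1+ψ(Kᵢ−1)) = 0.
Feasibility: ΣzᵢKᵢ = 1.0451, Σzᵢ/Kᵢ = 1.6432 — both > 1, two phases present.
Newton iteration, ψ⁰ = 0.55:
  ψ = 0.5500: g = -0.22979, g' = -0.5928 → ψ = 0.1624
  ψ = 0.1624: g = -0.03226, g' = -0.4708 → ψ = 0.0939
  ψ = 0.0939: g = 0.00007, g' = -0.4738 → ψ = 0.0940
Converged at ψ = 0.0940.

ψ = 0.0940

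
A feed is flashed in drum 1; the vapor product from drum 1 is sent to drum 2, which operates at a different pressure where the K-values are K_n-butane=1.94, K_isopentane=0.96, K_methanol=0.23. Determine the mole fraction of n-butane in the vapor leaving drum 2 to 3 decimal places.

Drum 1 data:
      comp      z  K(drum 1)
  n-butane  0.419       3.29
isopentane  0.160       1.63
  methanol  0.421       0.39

y_n-butane (drum 2) = 0.720

Drum 1:
Let ψ₁ = V/F and solve Σ zᵢ(Kᵢ−1)/(1+ψ₁(Kᵢ−1)) = 0.
g(0) = ΣzᵢKᵢ − 1 = 0.803 and g(1) = 1 − Σzᵢ/Kᵢ = -0.305, so a root lies in (0, 1).
Newton–Raphson from ψ₁ = 0.5:
  ψ₁ = 0.500: g = 0.1545, g' = -0.839 → ψ₁ = 0.684
  ψ₁ = 0.684: g = 0.0035, g' = -0.826 → ψ₁ = 0.688
Converged at ψ₁ = 0.688.
Drum-1 compositions:
  n-butane: x = 0.163, y = 0.535
  isopentane: x = 0.112, y = 0.182
  methanol: x = 0.726, y = 0.283
Drum-2 feed = drum-1 vapor: z₂ = (0.5350, 0.1819, 0.2831).
Drum 2:
Rachford–Rice: g(ψ₂) = Σ zᵢ(Kᵢ−1)/(1+ψ₂(Kᵢ−1)) = 0.
Check two-phase: ΣzᵢKᵢ = 1.278 > 1 and Σzᵢ/Kᵢ = 1.696 > 1, so g(0) = 0.278 > 0 and g(1) = -0.696 < 0.
Iterate (Newton) starting at ψ₂ = 0.5:
  ψ₂ = 0.500: g = -0.0197, g' = -0.663 → ψ₂ = 0.470
Converged at ψ₂ = 0.470.
  n-butane: x = 0.371, y = 0.720
  isopentane: x = 0.185, y = 0.178
  methanol: x = 0.443, y = 0.102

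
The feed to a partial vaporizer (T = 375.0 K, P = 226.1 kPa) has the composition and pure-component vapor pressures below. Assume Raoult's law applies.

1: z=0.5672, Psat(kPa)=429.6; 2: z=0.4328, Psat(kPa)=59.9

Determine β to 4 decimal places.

Raoult's law: Kᵢ = Pᵢˢᵃᵗ/P = Pᵢˢᵃᵗ/226.1.
  K_1 = 429.6/226.1 = 1.900044, K_2 = 59.9/226.1 = 0.264927
Let β = V/F and solve Σ zᵢ(Kᵢ−1)/(1+β(Kᵢ−1)) = 0.
g(0) = ΣzᵢKᵢ − 1 = 0.1924 and g(1) = 1 − Σzᵢ/Kᵢ = -0.9322, so a root lies in (0, 1).
Binary case is linear: z₁(K₁−1)(1+β(K₂−1)) + z₂(K₂−1)(1+β(K₁−1)) = 0
⇒ β = [z₁(K₁−1)+z₂(K₂−1)] / [−(K₁−1)(K₂−1)] = 0.19237/0.66160 = 0.2908

β = 0.2908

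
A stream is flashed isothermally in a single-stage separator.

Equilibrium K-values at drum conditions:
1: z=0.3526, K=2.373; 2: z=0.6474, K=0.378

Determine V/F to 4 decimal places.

V/F = 0.0954

Rachford–Rice: g(V/F) = Σ zᵢ(Kᵢ−1)/(1+V/F(Kᵢ−1)) = 0.
g(0) = ΣzᵢKᵢ − 1 = 0.0814 and g(1) = 1 − Σzᵢ/Kᵢ = -0.8613, so a root lies in (0, 1).
Binary case is linear: z₁(K₁−1)(1+V/F(K₂−1)) + z₂(K₂−1)(1+V/F(K₁−1)) = 0
⇒ V/F = [z₁(K₁−1)+z₂(K₂−1)] / [−(K₁−1)(K₂−1)] = 0.08144/0.85401 = 0.0954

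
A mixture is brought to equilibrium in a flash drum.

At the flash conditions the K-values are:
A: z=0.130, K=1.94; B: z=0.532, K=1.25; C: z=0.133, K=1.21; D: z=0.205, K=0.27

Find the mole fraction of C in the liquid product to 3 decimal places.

x_C = 0.121

Rachford–Rice: g(β) = Σ zᵢ(Kᵢ−1)/(1+β(Kᵢ−1)) = 0.
g(0) = ΣzᵢKᵢ − 1 = 0.133 and g(1) = 1 − Σzᵢ/Kᵢ = -0.362, so a root lies in (0, 1).
Iterate (Newton) starting at β = 0.32:
  β = 0.320: g = 0.0480, g' = -0.288 → β = 0.487
  β = 0.487: g = -0.0044, g' = -0.348 → β = 0.474
Converged at β = 0.474.
Compositions from xᵢ = zᵢ/(1+β(Kᵢ−1)), yᵢ = Kᵢxᵢ:
  A: x = 0.090, y = 0.174
  B: x = 0.476, y = 0.595
  C: x = 0.121, y = 0.146
  D: x = 0.313, y = 0.085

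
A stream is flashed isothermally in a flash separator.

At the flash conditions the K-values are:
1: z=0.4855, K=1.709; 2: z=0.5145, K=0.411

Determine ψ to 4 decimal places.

Let ψ = V/F and solve Σ zᵢ(Kᵢ−1)/(1+ψ(Kᵢ−1)) = 0.
Feasibility: ΣzᵢKᵢ = 1.0412, Σzᵢ/Kᵢ = 1.5359 — both > 1, two phases present.
Newton iteration, ψ⁰ = 0.65:
  ψ = 0.6500: g = -0.25540, g' = -0.5830 → ψ = 0.2119
  ψ = 0.2119: g = -0.04700, g' = -0.4175 → ψ = 0.0993
  ψ = 0.0993: g = -0.00030, g' = -0.4144 → ψ = 0.0986
Converged at ψ = 0.0986.

ψ = 0.0986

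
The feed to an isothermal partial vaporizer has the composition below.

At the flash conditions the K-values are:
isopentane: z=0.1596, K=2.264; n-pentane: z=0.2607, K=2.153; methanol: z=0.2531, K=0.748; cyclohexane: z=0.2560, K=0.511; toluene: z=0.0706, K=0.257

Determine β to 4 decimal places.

β = 0.4830

Material balance + equilibrium reduce to Σ zᵢ(Kᵢ−1)/(1+β(Kᵢ−1)) = 0.
g(0) = ΣzᵢKᵢ − 1 = 0.2609 and g(1) = 1 − Σzᵢ/Kᵢ = -0.3056, so a root lies in (0, 1).
Iterate (Newton) starting at β = 0.5:
  β = 0.5000: g = -0.00786, g' = -0.4621 → β = 0.4830
Converged at β = 0.4830.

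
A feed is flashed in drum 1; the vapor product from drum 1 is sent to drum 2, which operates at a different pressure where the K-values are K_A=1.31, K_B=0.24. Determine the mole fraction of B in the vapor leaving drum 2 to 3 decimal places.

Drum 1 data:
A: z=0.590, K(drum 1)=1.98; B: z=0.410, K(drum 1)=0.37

y_B (drum 2) = 0.070

Drum 1:
Let ψ₁ = V/F and solve Σ zᵢ(Kᵢ−1)/(1+ψ₁(Kᵢ−1)) = 0.
g(0) = ΣzᵢKᵢ − 1 = 0.320 and g(1) = 1 − Σzᵢ/Kᵢ = -0.406, so a root lies in (0, 1).
Newton iteration, ψ₁⁰ = 0.54:
  ψ₁ = 0.540: g = -0.0134, g' = -0.616 → ψ₁ = 0.518
Converged at ψ₁ = 0.518.
Drum-1 compositions:
  A: x = 0.391, y = 0.775
  B: x = 0.609, y = 0.225
Drum-2 feed = drum-1 vapor: z₂ = (0.7748, 0.2252).
Drum 2:
Rachford–Rice: g(ψ₂) = Σ zᵢ(Kᵢ−1)/(1+ψ₂(Kᵢ−1)) = 0.
Check two-phase: ΣzᵢKᵢ = 1.069 > 1 and Σzᵢ/Kᵢ = 1.530 > 1, so g(0) = 0.069 > 0 and g(1) = -0.530 < 0.
Binary case is linear: z₁(K₁−1)(1+ψ₂(K₂−1)) + z₂(K₂−1)(1+ψ₂(K₁−1)) = 0
⇒ ψ₂ = [z₁(K₁−1)+z₂(K₂−1)] / [−(K₁−1)(K₂−1)] = 0.0690/0.2356 = 0.293
  A: x = 0.710, y = 0.930
  B: x = 0.290, y = 0.070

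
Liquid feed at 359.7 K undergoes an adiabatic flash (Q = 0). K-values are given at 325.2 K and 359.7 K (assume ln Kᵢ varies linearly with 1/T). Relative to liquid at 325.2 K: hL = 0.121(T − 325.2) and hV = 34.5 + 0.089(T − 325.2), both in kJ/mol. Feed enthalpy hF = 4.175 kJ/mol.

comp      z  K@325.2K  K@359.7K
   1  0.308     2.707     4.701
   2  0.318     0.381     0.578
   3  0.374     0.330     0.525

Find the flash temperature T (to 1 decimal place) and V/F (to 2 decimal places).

Adiabatic flash: solve Rachford–Rice at each trial T, then check hF = ψ·hV(T) + (1−ψ)·hL(T).
  T = 325.2 K: K = (2.707, 0.381, 0.330), RR gives ψ = 0.071, H_out = 2.447 kJ/mol
  T = 359.7 K: K = (4.701, 0.578, 0.525), RR gives ψ = 0.496, H_out = 20.733 kJ/mol
  T = 342.4 K: K = (3.614, 0.474, 0.421), RR gives ψ = 0.290, H_out = 11.936 kJ/mol
  T = 333.8 K: K = (3.140, 0.426, 0.374), RR gives ψ = 0.188, H_out = 7.474 kJ/mol
  T = 329.5 K: K = (2.918, 0.403, 0.352), RR gives ψ = 0.132, H_out = 5.062 kJ/mol
  T = 327.4 K: K = (2.814, 0.392, 0.341), RR gives ψ = 0.103, H_out = 3.815 kJ/mol
Linear interpolation between T = 327.4 (H_out = 3.815) and T = 329.5 (H_out = 5.062) on hF = 4.175 gives T ≈ 328.0 K, at which ψ = 0.11.

T = 328.0 K, V/F = 0.11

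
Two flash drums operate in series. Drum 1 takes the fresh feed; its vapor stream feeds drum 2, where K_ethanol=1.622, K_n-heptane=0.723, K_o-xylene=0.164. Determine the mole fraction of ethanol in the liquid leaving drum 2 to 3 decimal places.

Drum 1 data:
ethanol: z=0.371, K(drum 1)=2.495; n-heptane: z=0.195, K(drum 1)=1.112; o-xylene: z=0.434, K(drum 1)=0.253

Drum 1:
Iterate (Newton) starting at ψ₁ = 0.5:
  ψ₁ = 0.500: g = -0.1794, g' = -0.891 → ψ₁ = 0.299
  ψ₁ = 0.299: g = -0.0127, g' = -0.800 → ψ₁ = 0.283
Converged at ψ₁ = 0.283.
Drum-1 compositions:
  ethanol: x = 0.261, y = 0.651
  n-heptane: x = 0.189, y = 0.210
  o-xylene: x = 0.550, y = 0.139
Drum-2 feed = drum-1 vapor: z₂ = (0.6506, 0.2102, 0.1392).
Drum 2:
Rachford–Rice: g(ψ₂) = Σ zᵢ(Kᵢ−1)/(1+ψ₂(Kᵢ−1)) = 0.
Feasibility: ΣzᵢKᵢ = 1.230, Σzᵢ/Kᵢ = 1.541 — both > 1, two phases present.
Newton iteration, ψ₂⁰ = 0.68:
  ψ₂ = 0.680: g = -0.0570, g' = -0.671 → ψ₂ = 0.595
  ψ₂ = 0.595: g = -0.0059, g' = -0.542 → ψ₂ = 0.584
Converged at ψ₂ = 0.584.
  ethanol: x = 0.477, y = 0.774
  n-heptane: x = 0.251, y = 0.181
  o-xylene: x = 0.272, y = 0.045

x_ethanol (drum 2) = 0.477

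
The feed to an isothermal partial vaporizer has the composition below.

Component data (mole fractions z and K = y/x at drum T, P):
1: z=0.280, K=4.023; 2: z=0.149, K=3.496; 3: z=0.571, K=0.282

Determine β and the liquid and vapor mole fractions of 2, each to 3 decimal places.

β = 0.396, x_2 = 0.075, y_2 = 0.262

Iterate (Newton) starting at β = 0.5:
  β = 0.500: g = -0.1371, g' = -1.306 → β = 0.395
  β = 0.395: g = 0.0008, g' = -1.340 → β = 0.396
Converged at β = 0.396.
Compositions from xᵢ = zᵢ/(1+β(Kᵢ−1)), yᵢ = Kᵢxᵢ:
  1: x = 0.128, y = 0.513
  2: x = 0.075, y = 0.262
  3: x = 0.798, y = 0.225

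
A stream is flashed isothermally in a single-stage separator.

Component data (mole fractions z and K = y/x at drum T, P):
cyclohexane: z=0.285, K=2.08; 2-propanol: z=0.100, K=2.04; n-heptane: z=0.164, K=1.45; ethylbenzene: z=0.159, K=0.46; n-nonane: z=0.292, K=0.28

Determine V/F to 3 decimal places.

Newton–Raphson from V/F = 0.5:
  V/F = 0.500: g = -0.1176, g' = -0.666 → V/F = 0.323
  V/F = 0.323: g = -0.0077, g' = -0.594 → V/F = 0.310
Converged at V/F = 0.310.

V/F = 0.310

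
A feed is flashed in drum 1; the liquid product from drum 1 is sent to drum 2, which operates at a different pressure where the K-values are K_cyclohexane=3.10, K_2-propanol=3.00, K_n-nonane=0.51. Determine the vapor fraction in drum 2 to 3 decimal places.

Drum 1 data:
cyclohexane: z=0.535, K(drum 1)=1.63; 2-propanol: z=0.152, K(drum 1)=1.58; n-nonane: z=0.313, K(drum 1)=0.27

Drum 1:
Rachford–Rice: g(ψ₁) = Σ zᵢ(Kᵢ−1)/(1+ψ₁(Kᵢ−1)) = 0.
g(0) = ΣzᵢKᵢ − 1 = 0.197 and g(1) = 1 − Σzᵢ/Kᵢ = -0.584, so a root lies in (0, 1).
Newton–Raphson from ψ₁ = 0.69:
  ψ₁ = 0.690: g = -0.1625, g' = -0.806 → ψ₁ = 0.488
  ψ₁ = 0.488: g = -0.0287, g' = -0.558 → ψ₁ = 0.437
  ψ₁ = 0.437: g = -0.0009, g' = -0.523 → ψ₁ = 0.435
Converged at ψ₁ = 0.435.
Drum-1 compositions:
  cyclohexane: x = 0.420, y = 0.684
  2-propanol: x = 0.121, y = 0.192
  n-nonane: x = 0.459, y = 0.124
Drum-2 feed = drum-1 liquid: z₂ = (0.4199, 0.1214, 0.4588).
Drum 2:
Material balance + equilibrium reduce to Σ zᵢ(Kᵢ−1)/(1+ψ₂(Kᵢ−1)) = 0.
Check two-phase: ΣzᵢKᵢ = 1.900 > 1 and Σzᵢ/Kᵢ = 1.075 > 1, so g(0) = 0.900 > 0 and g(1) = -0.075 < 0.
Iterate (Newton) starting at ψ₂ = 0.5:
  ψ₂ = 0.500: g = 0.2537, g' = -0.755 → ψ₂ = 0.836
  ψ₂ = 0.836: g = 0.0301, g' = -0.628 → ψ₂ = 0.884
Converged at ψ₂ = 0.884.
  cyclohexane: x = 0.147, y = 0.456
  2-propanol: x = 0.044, y = 0.132
  n-nonane: x = 0.809, y = 0.413

V/F (drum 2) = 0.884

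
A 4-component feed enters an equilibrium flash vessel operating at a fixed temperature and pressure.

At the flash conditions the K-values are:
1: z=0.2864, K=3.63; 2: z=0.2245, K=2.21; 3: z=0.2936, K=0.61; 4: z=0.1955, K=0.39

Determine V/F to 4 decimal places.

Newton–Raphson from V/F = 0.5:
  V/F = 0.5000: g = 0.18079, g' = -0.7168 → V/F = 0.7522
  V/F = 0.7522: g = 0.01269, g' = -0.6513 → V/F = 0.7717
Converged at V/F = 0.7717.

V/F = 0.7717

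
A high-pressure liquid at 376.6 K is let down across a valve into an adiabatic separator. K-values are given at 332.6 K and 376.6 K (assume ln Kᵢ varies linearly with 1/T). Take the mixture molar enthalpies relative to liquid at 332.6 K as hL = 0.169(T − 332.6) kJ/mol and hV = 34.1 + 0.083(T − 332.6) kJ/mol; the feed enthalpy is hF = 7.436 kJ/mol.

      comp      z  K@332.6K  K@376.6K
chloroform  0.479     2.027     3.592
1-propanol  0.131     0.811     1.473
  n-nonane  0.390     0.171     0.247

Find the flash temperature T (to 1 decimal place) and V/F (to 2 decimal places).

T = 333.8 K, V/F = 0.21

Adiabatic flash: solve Rachford–Rice at each trial T, then check hF = ψ·hV(T) + (1−ψ)·hL(T).
  T = 332.6 K: K = (2.027, 0.811, 0.171), RR gives ψ = 0.193, H_out = 6.580 kJ/mol
  T = 376.6 K: K = (3.592, 1.473, 0.247), RR gives ψ = 0.599, H_out = 25.588 kJ/mol
  T = 354.6 K: K = (2.747, 1.113, 0.208), RR gives ψ = 0.452, H_out = 18.289 kJ/mol
  T = 343.6 K: K = (2.371, 0.955, 0.189), RR gives ψ = 0.346, H_out = 13.326 kJ/mol
  T = 338.1 K: K = (2.195, 0.881, 0.180), RR gives ψ = 0.277, H_out = 10.252 kJ/mol
  T = 335.4 K: K = (2.112, 0.846, 0.176), RR gives ψ = 0.238, H_out = 8.537 kJ/mol
  T = 334.0 K: K = (2.069, 0.829, 0.173), RR gives ψ = 0.216, H_out = 7.584 kJ/mol
Linear interpolation between T = 332.6 (H_out = 6.580) and T = 334.0 (H_out = 7.584) on hF = 7.436 gives T ≈ 333.8 K, at which ψ = 0.21.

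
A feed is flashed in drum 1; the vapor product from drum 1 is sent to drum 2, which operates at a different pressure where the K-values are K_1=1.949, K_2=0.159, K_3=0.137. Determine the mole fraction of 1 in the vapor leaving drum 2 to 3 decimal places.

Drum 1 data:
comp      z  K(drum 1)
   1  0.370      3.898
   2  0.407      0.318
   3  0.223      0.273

Drum 1:
Newton iteration, ψ₁⁰ = 0.5:
  ψ₁ = 0.500: g = -0.2381, g' = -1.245 → ψ₁ = 0.309
  ψ₁ = 0.309: g = 0.0052, g' = -1.365 → ψ₁ = 0.313
Converged at ψ₁ = 0.313.
Drum-1 compositions:
  1: x = 0.194, y = 0.757
  2: x = 0.517, y = 0.164
  3: x = 0.289, y = 0.079
Drum-2 feed = drum-1 vapor: z₂ = (0.7567, 0.1645, 0.0788).
Drum 2:
Let ψ₂ = V/F and solve Σ zᵢ(Kᵢ−1)/(1+ψ₂(Kᵢ−1)) = 0.
Check two-phase: ΣzᵢKᵢ = 1.512 > 1 and Σzᵢ/Kᵢ = 1.998 > 1, so g(0) = 0.512 > 0 and g(1) = -0.998 < 0.
Newton iteration, ψ₂⁰ = 0.35:
  ψ₂ = 0.350: g = 0.2456, g' = -0.738 → ψ₂ = 0.683
  ψ₂ = 0.683: g = -0.0546, g' = -1.240 → ψ₂ = 0.639
  ψ₂ = 0.639: g = -0.0033, g' = -1.099 → ψ₂ = 0.636
Converged at ψ₂ = 0.636.
  1: x = 0.472, y = 0.920
  2: x = 0.353, y = 0.056
  3: x = 0.175, y = 0.024

y_1 (drum 2) = 0.920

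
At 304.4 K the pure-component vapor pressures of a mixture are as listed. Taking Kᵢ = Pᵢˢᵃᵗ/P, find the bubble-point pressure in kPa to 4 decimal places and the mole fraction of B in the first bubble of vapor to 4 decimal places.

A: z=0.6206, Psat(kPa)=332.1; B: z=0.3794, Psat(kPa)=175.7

Pbub = 272.7618 kPa, y_B = 0.2444

At the bubble point ψ → 0, so ΣzᵢKᵢ = 1 with Kᵢ = Pᵢˢᵃᵗ/P ⇒ P = ΣzᵢPᵢˢᵃᵗ.
P = 0.6206·332.1 + 0.3794·175.7 = 272.7618 kPa
yᵢ = zᵢPᵢˢᵃᵗ/P ⇒ y_B = 0.3794·175.7/272.7618 = 0.2444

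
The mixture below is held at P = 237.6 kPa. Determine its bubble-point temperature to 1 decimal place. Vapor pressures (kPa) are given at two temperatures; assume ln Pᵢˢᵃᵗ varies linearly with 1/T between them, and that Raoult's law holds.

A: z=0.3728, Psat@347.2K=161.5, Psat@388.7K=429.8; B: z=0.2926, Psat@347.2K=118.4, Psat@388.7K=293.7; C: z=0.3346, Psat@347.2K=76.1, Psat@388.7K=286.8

T = 373.3 K

Bubble-point temperature: ΣzᵢPᵢˢᵃᵗ(T) = P. Interpolate ln Pᵢˢᵃᵗ = aᵢ + bᵢ/T.
  T = 347.2 K: ΣzᵢPᵢˢᵃᵗ = 120.31 kPa
  T = 388.7 K: ΣzᵢPᵢˢᵃᵗ = 342.13 kPa
  T = 367.9 K: ΣzᵢPᵢˢᵃᵗ = 208.00 kPa
  T = 378.3 K: ΣzᵢPᵢˢᵃᵗ = 268.39 kPa
  T = 373.1 K: ΣzᵢPᵢˢᵃᵗ = 236.65 kPa
  T = 375.7 K: ΣzᵢPᵢˢᵃᵗ = 252.11 kPa
Interpolating between 373.1 K and 375.7 K gives T ≈ 373.3 K.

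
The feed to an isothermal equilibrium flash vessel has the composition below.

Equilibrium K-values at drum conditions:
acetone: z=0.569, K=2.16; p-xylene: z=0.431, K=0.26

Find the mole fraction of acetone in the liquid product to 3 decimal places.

x_acetone = 0.389

Let ψ = V/F and solve Σ zᵢ(Kᵢ−1)/(1+ψ(Kᵢ−1)) = 0.
Check two-phase: ΣzᵢKᵢ = 1.341 > 1 and Σzᵢ/Kᵢ = 1.921 > 1, so g(0) = 0.341 > 0 and g(1) = -0.921 < 0.
Binary case is linear: z₁(K₁−1)(1+ψ(K₂−1)) + z₂(K₂−1)(1+ψ(K₁−1)) = 0
⇒ ψ = [z₁(K₁−1)+z₂(K₂−1)] / [−(K₁−1)(K₂−1)] = 0.3411/0.8584 = 0.397
Compositions from xᵢ = zᵢ/(1+ψ(Kᵢ−1)), yᵢ = Kᵢxᵢ:
  acetone: x = 0.389, y = 0.841
  p-xylene: x = 0.611, y = 0.159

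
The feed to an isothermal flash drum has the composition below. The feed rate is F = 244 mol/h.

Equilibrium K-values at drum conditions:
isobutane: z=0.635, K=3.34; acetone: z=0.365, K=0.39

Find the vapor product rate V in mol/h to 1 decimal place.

V = 215.9 mol/h

Let ψ = V/F and solve Σ zᵢ(Kᵢ−1)/(1+ψ(Kᵢ−1)) = 0.
Feasibility: ΣzᵢKᵢ = 2.263, Σzᵢ/Kᵢ = 1.126 — both > 1, two phases present.
Binary case is linear: z₁(K₁−1)(1+ψ(K₂−1)) + z₂(K₂−1)(1+ψ(K₁−1)) = 0
⇒ ψ = [z₁(K₁−1)+z₂(K₂−1)] / [−(K₁−1)(K₂−1)] = 1.2632/1.4274 = 0.885
Then V = ψ·F = 0.8850·244 = 215.9 mol/h and L = F − V = 28.1 mol/h.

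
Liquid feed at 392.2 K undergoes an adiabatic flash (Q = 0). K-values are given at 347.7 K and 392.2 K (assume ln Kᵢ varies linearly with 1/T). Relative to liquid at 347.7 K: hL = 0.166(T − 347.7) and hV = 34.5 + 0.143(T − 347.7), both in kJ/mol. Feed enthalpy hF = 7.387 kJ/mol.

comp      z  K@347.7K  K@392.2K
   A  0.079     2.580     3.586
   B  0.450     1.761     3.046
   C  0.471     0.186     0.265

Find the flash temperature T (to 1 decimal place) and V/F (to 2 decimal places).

Adiabatic flash: solve Rachford–Rice at each trial T, then check hF = ψ·hV(T) + (1−ψ)·hL(T).
  T = 347.7 K: K = (2.580, 1.761, 0.186), RR gives ψ = 0.112, H_out = 3.853 kJ/mol
  T = 392.2 K: K = (3.586, 3.046, 0.265), RR gives ψ = 0.497, H_out = 24.038 kJ/mol
  T = 369.9 K: K = (3.071, 2.353, 0.224), RR gives ψ = 0.356, H_out = 15.798 kJ/mol
  T = 358.8 K: K = (2.822, 2.045, 0.205), RR gives ψ = 0.255, H_out = 10.566 kJ/mol
  T = 353.2 K: K = (2.699, 1.899, 0.195), RR gives ψ = 0.189, H_out = 7.419 kJ/mol
  T = 350.4 K: K = (2.638, 1.828, 0.191), RR gives ψ = 0.152, H_out = 5.671 kJ/mol
  T = 351.8 K: K = (2.669, 1.863, 0.193), RR gives ψ = 0.171, H_out = 6.561 kJ/mol
Linear interpolation between T = 351.8 (H_out = 6.561) and T = 353.2 (H_out = 7.419) on hF = 7.387 gives T ≈ 353.1 K, at which ψ = 0.19.

T = 353.1 K, V/F = 0.19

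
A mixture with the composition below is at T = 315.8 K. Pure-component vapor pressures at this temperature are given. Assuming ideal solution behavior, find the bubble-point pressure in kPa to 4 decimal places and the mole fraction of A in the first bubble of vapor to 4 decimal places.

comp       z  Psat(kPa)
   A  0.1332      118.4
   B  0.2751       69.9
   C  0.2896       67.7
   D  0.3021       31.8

Pbub = 64.2131 kPa, y_A = 0.2456

At the bubble point ψ → 0, so ΣzᵢKᵢ = 1 with Kᵢ = Pᵢˢᵃᵗ/P ⇒ P = ΣzᵢPᵢˢᵃᵗ.
P = 0.1332·118.4 + 0.2751·69.9 + 0.2896·67.7 + 0.3021·31.8 = 64.2131 kPa
yᵢ = zᵢPᵢˢᵃᵗ/P ⇒ y_A = 0.1332·118.4/64.2131 = 0.2456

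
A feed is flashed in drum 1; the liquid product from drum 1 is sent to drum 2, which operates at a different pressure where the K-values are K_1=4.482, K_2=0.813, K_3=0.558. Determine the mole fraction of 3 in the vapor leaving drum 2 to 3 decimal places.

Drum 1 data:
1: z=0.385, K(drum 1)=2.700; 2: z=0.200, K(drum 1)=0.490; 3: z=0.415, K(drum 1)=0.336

y_3 (drum 2) = 0.362

Drum 1:
Material balance + equilibrium reduce to Σ zᵢ(Kᵢ−1)/(1+ψ₁(Kᵢ−1)) = 0.
Feasibility: ΣzᵢKᵢ = 1.277, Σzᵢ/Kᵢ = 1.786 — both > 1, two phases present.
Iterate (Newton) starting at ψ₁ = 0.5:
  ψ₁ = 0.500: g = -0.1956, g' = -0.829 → ψ₁ = 0.264
Converged at ψ₁ = 0.264.
Drum-1 compositions:
  1: x = 0.266, y = 0.718
  2: x = 0.231, y = 0.113
  3: x = 0.503, y = 0.169
Drum-2 feed = drum-1 liquid: z₂ = (0.2658, 0.2311, 0.5031).
Drum 2:
Newton iteration, ψ₂⁰ = 0.5:
  ψ₂ = 0.500: g = 0.0046, g' = -0.601 → ψ₂ = 0.508
Converged at ψ₂ = 0.508.
  1: x = 0.096, y = 0.430
  2: x = 0.255, y = 0.208
  3: x = 0.649, y = 0.362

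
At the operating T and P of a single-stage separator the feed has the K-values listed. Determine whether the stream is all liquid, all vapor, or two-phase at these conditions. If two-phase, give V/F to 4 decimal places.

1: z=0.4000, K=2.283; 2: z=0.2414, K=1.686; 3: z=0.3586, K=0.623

ΣzᵢKᵢ = 1.5436; Σzᵢ/Kᵢ = 0.8940.
Since Σzᵢ/Kᵢ < 1 the mixture is above its dew point — single vapor phase.

all vapor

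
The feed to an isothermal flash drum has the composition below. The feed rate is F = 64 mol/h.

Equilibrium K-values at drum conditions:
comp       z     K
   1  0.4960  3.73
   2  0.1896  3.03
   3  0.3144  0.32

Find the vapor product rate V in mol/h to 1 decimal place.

Rachford–Rice: g(β) = Σ zᵢ(Kᵢ−1)/(1+β(Kᵢ−1)) = 0.
g(0) = ΣzᵢKᵢ − 1 = 1.5252 and g(1) = 1 − Σzᵢ/Kᵢ = -0.1781, so a root lies in (0, 1).
Newton–Raphson from β = 0.5:
  β = 0.5000: g = 0.43963, g' = -1.1871 → β = 0.8703
  β = 0.8703: g = 0.01641, g' = -1.2990 → β = 0.8830
  β = 0.8830: g = -0.00018, g' = -1.3285 → β = 0.8828
Converged at β = 0.8828.
Then V = β·F = 0.8828·64 = 56.5 mol/h and L = F − V = 7.5 mol/h.

V = 56.5 mol/h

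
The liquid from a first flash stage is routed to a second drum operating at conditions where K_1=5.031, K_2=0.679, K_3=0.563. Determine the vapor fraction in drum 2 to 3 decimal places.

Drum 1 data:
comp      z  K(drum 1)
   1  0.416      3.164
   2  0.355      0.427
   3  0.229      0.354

V/F (drum 2) = 0.396

Drum 1:
Let ψ₁ = V/F and solve Σ zᵢ(Kᵢ−1)/(1+ψ₁(Kᵢ−1)) = 0.
g(0) = ΣzᵢKᵢ − 1 = 0.549 and g(1) = 1 − Σzᵢ/Kᵢ = -0.610, so a root lies in (0, 1).
Newton–Raphson from ψ₁ = 0.5:
  ψ₁ = 0.500: g = -0.0712, g' = -0.887 → ψ₁ = 0.420
  ψ₁ = 0.420: g = 0.0010, g' = -0.917 → ψ₁ = 0.421
Converged at ψ₁ = 0.421.
Drum-1 compositions:
  1: x = 0.218, y = 0.689
  2: x = 0.468, y = 0.200
  3: x = 0.314, y = 0.111
Drum-2 feed = drum-1 liquid: z₂ = (0.2177, 0.4678, 0.3145).
Drum 2:
Newton iteration, ψ₂⁰ = 0.5:
  ψ₂ = 0.500: g = -0.0636, g' = -0.556 → ψ₂ = 0.385
  ψ₂ = 0.385: g = 0.0070, g' = -0.692 → ψ₂ = 0.396
Converged at ψ₂ = 0.396.
  1: x = 0.084, y = 0.422
  2: x = 0.536, y = 0.364
  3: x = 0.380, y = 0.214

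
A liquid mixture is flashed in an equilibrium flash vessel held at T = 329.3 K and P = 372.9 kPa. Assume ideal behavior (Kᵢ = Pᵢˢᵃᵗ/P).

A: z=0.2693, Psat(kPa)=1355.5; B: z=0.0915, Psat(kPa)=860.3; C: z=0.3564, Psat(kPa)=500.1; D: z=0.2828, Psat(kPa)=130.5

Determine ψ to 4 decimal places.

ψ = 0.7991

Raoult's law: Kᵢ = Pᵢˢᵃᵗ/P = Pᵢˢᵃᵗ/372.9.
  K_A = 1355.5/372.9 = 3.635023, K_B = 860.3/372.9 = 2.307053, K_C = 500.1/372.9 = 1.341110, K_D = 130.5/372.9 = 0.349960
Let ψ = V/F and solve Σ zᵢ(Kᵢ−1)/(1+ψ(Kᵢ−1)) = 0.
g(0) = ΣzᵢKᵢ − 1 = 0.7669 and g(1) = 1 − Σzᵢ/Kᵢ = -0.1876, so a root lies in (0, 1).
Newton–Raphson from ψ = 0.5:
  ψ = 0.5000: g = 0.21003, g' = -0.6979 → ψ = 0.8010
  ψ = 0.8010: g = -0.00146, g' = -0.7762 → ψ = 0.7991
Converged at ψ = 0.7991.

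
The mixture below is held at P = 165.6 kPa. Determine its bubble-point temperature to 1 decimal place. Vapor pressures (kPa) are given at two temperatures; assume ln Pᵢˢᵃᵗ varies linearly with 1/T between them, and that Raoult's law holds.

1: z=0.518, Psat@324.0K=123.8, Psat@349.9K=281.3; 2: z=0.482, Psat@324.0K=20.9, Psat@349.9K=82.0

T = 346.6 K

Bubble-point temperature: ΣzᵢPᵢˢᵃᵗ(T) = P. Interpolate ln Pᵢˢᵃᵗ = aᵢ + bᵢ/T.
  T = 324.0 K: ΣzᵢPᵢˢᵃᵗ = 74.20 kPa
  T = 349.9 K: ΣzᵢPᵢˢᵃᵗ = 185.24 kPa
  T = 336.9 K: ΣzᵢPᵢˢᵃᵗ = 118.48 kPa
  T = 343.4 K: ΣzᵢPᵢˢᵃᵗ = 148.57 kPa
  T = 346.6 K: ΣzᵢPᵢˢᵃᵗ = 165.73 kPa
  T = 345.0 K: ΣzᵢPᵢˢᵃᵗ = 156.94 kPa
Interpolating between 345.0 K and 346.6 K gives T ≈ 346.6 K.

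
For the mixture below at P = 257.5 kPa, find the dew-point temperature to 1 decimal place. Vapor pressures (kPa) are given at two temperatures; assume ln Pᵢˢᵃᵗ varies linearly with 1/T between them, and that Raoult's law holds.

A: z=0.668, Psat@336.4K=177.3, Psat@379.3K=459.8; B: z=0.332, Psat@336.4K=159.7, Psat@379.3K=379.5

Dew-point temperature: Σzᵢ·P/Pᵢˢᵃᵗ(T) = 1. Interpolate ln Pᵢˢᵃᵗ = aᵢ + bᵢ/T.
  T = 336.4 K: ΣzᵢP/Pᵢˢᵃᵗ = 1.5055
  T = 379.3 K: ΣzᵢP/Pᵢˢᵃᵗ = 0.5994
  T = 357.9 K: ΣzᵢP/Pᵢˢᵃᵗ = 0.9229
  T = 347.1 K: ΣzᵢP/Pᵢˢᵃᵗ = 1.1711
  T = 352.5 K: ΣzᵢP/Pᵢˢᵃᵗ = 1.0377
  T = 355.2 K: ΣzᵢP/Pᵢˢᵃᵗ = 0.9781
Interpolating between 352.5 K and 355.2 K gives T ≈ 354.2 K.

T = 354.2 K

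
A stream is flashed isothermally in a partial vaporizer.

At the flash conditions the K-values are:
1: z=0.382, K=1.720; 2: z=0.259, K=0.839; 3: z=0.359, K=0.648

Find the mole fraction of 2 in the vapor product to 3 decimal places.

y_2 = 0.237

Newton iteration, V/F⁰ = 0.5:
  V/F = 0.500: g = 0.0035, g' = -0.181 → V/F = 0.520
Converged at V/F = 0.520.
Compositions from xᵢ = zᵢ/(1+V/F(Kᵢ−1)), yᵢ = Kᵢxᵢ:
  1: x = 0.278, y = 0.478
  2: x = 0.283, y = 0.237
  3: x = 0.439, y = 0.285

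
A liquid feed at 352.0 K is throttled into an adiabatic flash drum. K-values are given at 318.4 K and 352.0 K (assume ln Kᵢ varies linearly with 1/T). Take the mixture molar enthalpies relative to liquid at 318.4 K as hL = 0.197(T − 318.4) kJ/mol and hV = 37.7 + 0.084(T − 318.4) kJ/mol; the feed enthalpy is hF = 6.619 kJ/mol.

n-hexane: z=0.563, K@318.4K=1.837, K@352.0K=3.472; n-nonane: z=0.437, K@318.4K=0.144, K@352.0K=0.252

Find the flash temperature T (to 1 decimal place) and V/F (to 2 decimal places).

T = 319.8 K, V/F = 0.17

Adiabatic flash: solve Rachford–Rice at each trial T, then check hF = ψ·hV(T) + (1−ψ)·hL(T).
  T = 318.4 K: K = (1.837, 0.144), RR gives ψ = 0.136, H_out = 5.112 kJ/mol
  T = 352.0 K: K = (3.472, 0.252), RR gives ψ = 0.576, H_out = 26.144 kJ/mol
  T = 335.2 K: K = (2.566, 0.193), RR gives ψ = 0.419, H_out = 18.302 kJ/mol
  T = 326.8 K: K = (2.181, 0.167), RR gives ψ = 0.306, H_out = 12.902 kJ/mol
  T = 322.6 K: K = (2.004, 0.155), RR gives ψ = 0.231, H_out = 9.433 kJ/mol
  T = 320.5 K: K = (1.919, 0.150), RR gives ψ = 0.187, H_out = 7.404 kJ/mol
Linear interpolation between T = 318.4 (H_out = 5.112) and T = 320.5 (H_out = 7.404) on hF = 6.619 gives T ≈ 319.8 K, at which ψ = 0.17.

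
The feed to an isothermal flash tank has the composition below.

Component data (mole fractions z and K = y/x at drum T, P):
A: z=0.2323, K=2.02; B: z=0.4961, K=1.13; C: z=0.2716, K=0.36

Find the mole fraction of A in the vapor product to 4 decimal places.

Newton iteration, β⁰ = 0.5:
  β = 0.5000: g = -0.03815, g' = -0.3540 → β = 0.3922
  β = 0.3922: g = -0.00148, g' = -0.3292 → β = 0.3877
Converged at β = 0.3877.
Compositions from xᵢ = zᵢ/(1+β(Kᵢ−1)), yᵢ = Kᵢxᵢ:
  A: x = 0.1665, y = 0.3363
  B: x = 0.4723, y = 0.5337
  C: x = 0.3612, y = 0.1300

y_A = 0.3363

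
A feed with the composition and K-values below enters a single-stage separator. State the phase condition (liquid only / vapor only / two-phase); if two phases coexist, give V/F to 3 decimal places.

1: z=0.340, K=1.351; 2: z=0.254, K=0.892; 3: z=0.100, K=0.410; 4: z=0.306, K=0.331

ΣzᵢKᵢ = 0.828; Σzᵢ/Kᵢ = 1.705.
Since ΣzᵢKᵢ < 1 the mixture is below its bubble point — single liquid phase.

liquid only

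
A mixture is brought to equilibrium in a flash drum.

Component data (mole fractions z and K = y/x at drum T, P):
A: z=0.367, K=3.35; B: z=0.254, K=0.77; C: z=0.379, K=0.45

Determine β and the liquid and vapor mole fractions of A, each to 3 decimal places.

Let β = V/F and solve Σ zᵢ(Kᵢ−1)/(1+β(Kᵢ−1)) = 0.
g(0) = ΣzᵢKᵢ − 1 = 0.596 and g(1) = 1 − Σzᵢ/Kᵢ = -0.282, so a root lies in (0, 1).
Newton–Raphson from β = 0.42:
  β = 0.420: g = 0.0983, g' = -0.724 → β = 0.556
  β = 0.556: g = 0.0067, g' = -0.637 → β = 0.566
Converged at β = 0.566.
Compositions from xᵢ = zᵢ/(1+β(Kᵢ−1)), yᵢ = Kᵢxᵢ:
  A: x = 0.157, y = 0.527
  B: x = 0.292, y = 0.225
  C: x = 0.551, y = 0.248

β = 0.566, x_A = 0.157, y_A = 0.527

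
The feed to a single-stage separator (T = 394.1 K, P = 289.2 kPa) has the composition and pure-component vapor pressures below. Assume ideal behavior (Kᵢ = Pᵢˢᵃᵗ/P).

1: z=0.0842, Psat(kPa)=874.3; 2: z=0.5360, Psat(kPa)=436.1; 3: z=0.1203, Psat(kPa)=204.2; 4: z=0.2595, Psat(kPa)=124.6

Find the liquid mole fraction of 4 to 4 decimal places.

x_4 = 0.4120

Raoult's law: Kᵢ = Pᵢˢᵃᵗ/P = Pᵢˢᵃᵗ/289.2.
  K_1 = 874.3/289.2 = 3.023167, K_2 = 436.1/289.2 = 1.507953, K_3 = 204.2/289.2 = 0.706086, K_4 = 124.6/289.2 = 0.430844
Let ψ = V/F and solve Σ zᵢ(Kᵢ−1)/(1+ψ(Kᵢ−1)) = 0.
Check two-phase: ΣzᵢKᵢ = 1.2596 > 1 and Σzᵢ/Kᵢ = 1.1560 > 1, so g(0) = 0.2596 > 0 and g(1) = -0.1560 < 0.
Iterate (Newton) starting at ψ = 0.5:
  ψ = 0.5000: g = 0.05391, g' = -0.3516 → ψ = 0.6533
  ψ = 0.6533: g = -0.00109, g' = -0.3709 → ψ = 0.6504
Converged at ψ = 0.6504.
Compositions from xᵢ = zᵢ/(1+ψ(Kᵢ−1)), yᵢ = Kᵢxᵢ:
  1: x = 0.0364, y = 0.1099
  2: x = 0.4029, y = 0.6076
  3: x = 0.1487, y = 0.1050
  4: x = 0.4120, y = 0.1775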